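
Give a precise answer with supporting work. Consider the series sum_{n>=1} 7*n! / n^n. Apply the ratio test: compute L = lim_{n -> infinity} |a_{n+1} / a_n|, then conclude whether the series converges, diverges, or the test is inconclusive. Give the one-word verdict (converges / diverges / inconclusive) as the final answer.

Let a_n denote the general term. Form the ratio a_{n+1}/a_n and simplify:
a_{n+1}/a_n = (n/(n + 1))^n
Take the limit as n -> infinity: L = exp(-1).
Since L = exp(-1) < 1, the ratio test implies the series converges.

converges


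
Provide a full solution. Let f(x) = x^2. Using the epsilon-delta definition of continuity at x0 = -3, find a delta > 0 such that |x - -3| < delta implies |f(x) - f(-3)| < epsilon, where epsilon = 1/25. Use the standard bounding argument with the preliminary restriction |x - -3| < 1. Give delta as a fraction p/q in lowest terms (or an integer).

Factor: |x^2 - (-3)^2| = |x - -3| * |x + -3|.
Impose |x - -3| < 1 first. Then |x + -3| = |(x - -3) + 2*(-3)| <= |x - -3| + 2*|-3| < 1 + 6 = 7.
So |x^2 - (-3)^2| < delta * 7.
We need delta * 7 <= 1/25, i.e. delta <= 1/25/7 = 1/175.
Since 1/175 < 1, this is tighter than 1; take delta = 1/175.
So delta = 1/175 works.

1/175


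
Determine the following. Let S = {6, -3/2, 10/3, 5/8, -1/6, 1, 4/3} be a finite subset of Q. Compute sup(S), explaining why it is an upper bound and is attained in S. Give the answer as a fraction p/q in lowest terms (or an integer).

S is finite, so sup(S) = max(S).
Sorted decreasing:
6, 10/3, 4/3, 1, 5/8, -1/6, -3/2
The extremum is 6.
For every x in S, x <= 6. And 6 is in S, so it is attained.
Therefore sup(S) = 6.

6


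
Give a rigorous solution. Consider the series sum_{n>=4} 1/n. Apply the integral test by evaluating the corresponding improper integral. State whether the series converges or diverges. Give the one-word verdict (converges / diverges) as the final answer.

Let f(x) = 1/x. Then f is positive, continuous, and decreasing on [4, infinity), so the integral test applies.
Compute the improper integral int_{4}^infinity f(x) dx:
  antiderivative F(x) = log(x).
  As x -> infinity, log(x) -> infinity.
  So int = infinity - log(4) = infinity. By the integral test, the series diverges.

diverges


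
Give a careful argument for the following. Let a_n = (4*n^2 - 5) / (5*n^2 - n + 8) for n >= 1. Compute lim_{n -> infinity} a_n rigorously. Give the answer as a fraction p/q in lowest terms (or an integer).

Divide numerator and denominator by n^2, the highest power:
numerator / n^2 = 4 - 5/n^2
denominator / n^2 = 5 - 1/n + 8/n^2
As n -> infinity, all terms of the form c/n^k (k >= 1) tend to 0.
So numerator / n^2 -> 4 and denominator / n^2 -> 5.
Therefore lim a_n = 4/5.

4/5


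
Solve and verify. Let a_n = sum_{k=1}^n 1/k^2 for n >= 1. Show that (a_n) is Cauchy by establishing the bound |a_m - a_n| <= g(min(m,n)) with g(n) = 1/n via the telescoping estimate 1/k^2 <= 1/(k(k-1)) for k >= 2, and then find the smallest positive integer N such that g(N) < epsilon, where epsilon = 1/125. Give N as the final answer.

For m > n >= 1: |a_m - a_n| = sum_{k=n+1}^m 1/k^2.
Use 1/k^2 <= 1/(k(k-1)) = 1/(k-1) - 1/k for k >= 2:
sum_{k=n+1}^m 1/k^2 <= sum_{k=n+1}^m (1/(k-1) - 1/k) = 1/n - 1/m <= 1/n.
By symmetry the same bound holds with n,m swapped, so |a_m - a_n| <= 1/min(m,n) = g(min(m,n)). Since g(n) -> 0, (a_n) is Cauchy.
Now solve g(N) < 1/125: 1/N < 1/125 <=> N > 1/(1/125) = 125.
The smallest integer strictly greater than 125 is N = 126.
Check: g(126) = 1/126 < 1/125; g(125) = 1/125 >= 1/125. So N = 126.

126


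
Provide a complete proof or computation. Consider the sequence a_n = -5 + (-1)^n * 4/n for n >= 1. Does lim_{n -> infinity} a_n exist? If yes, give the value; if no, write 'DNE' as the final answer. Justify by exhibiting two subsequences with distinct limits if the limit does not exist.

Examine the behaviour of a_n along subsequences.
Even-n subsequence a_{2k} = -5 + 4/(2k) -> -5. Odd-n subsequence a_{2k+1} = -5 - 4/(2k+1) -> -5. Both tend to -5, which suggests the limit is -5; verify directly.
|a_n - (-5)| = |(-1)^n * 4/n| = 4/n for every n >= 1.
Given epsilon > 0, choose a positive integer N > 4/epsilon. Then for all n >= N, |a_n - (-5)| = 4/n <= 4/N < epsilon.
So by the definition of the limit, lim a_n exists and equals -5.

-5


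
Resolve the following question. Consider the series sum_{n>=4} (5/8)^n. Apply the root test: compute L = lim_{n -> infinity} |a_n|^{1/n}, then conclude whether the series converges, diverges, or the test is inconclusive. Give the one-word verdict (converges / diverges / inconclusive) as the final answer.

Let a_n denote the general term. Form |a_n|^(1/n) and simplify:
|a_n|^(1/n) = 5/8
Take the limit as n -> infinity: L = 5/8.
Since L = 5/8 < 1, the root test implies convergence.

converges


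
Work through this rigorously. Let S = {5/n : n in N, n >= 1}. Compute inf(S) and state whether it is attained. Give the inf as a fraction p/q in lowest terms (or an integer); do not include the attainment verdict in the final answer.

Analysis:
- Values: 5, 5/2, 5/3, 5/4, ... strictly decreasing.
- The maximum is 5 (n=1); sup = 5 (attained).
- The set is bounded below by 0; 5/n -> 0 so 0 is the greatest lower bound.
- 0 is not in the set, so inf = 0 is not attained.
Conclusion: inf(S) = 0, not attained in S.

0


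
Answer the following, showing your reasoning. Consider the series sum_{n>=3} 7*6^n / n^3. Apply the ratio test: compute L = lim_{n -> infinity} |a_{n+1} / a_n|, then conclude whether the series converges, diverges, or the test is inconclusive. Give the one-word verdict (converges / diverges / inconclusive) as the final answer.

Let a_n denote the general term. Form the ratio a_{n+1}/a_n and simplify:
a_{n+1}/a_n = 6*n^3/(n + 1)^3
Take the limit as n -> infinity: L = 6.
Since L = 6 > 1 (or L = infinity), the ratio test implies the series diverges.

diverges


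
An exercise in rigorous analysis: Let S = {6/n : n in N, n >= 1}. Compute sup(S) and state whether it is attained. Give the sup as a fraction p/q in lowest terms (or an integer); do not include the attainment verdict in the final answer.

Analysis:
- Values: 6, 3, 2, 3/2, ... strictly decreasing.
- The maximum is 6 (n=1); sup = 6 (attained).
- The set is bounded below by 0; 6/n -> 0 so 0 is the greatest lower bound.
- 0 is not in the set, so inf = 0 is not attained.
Conclusion: sup(S) = 6, attained in S.

6


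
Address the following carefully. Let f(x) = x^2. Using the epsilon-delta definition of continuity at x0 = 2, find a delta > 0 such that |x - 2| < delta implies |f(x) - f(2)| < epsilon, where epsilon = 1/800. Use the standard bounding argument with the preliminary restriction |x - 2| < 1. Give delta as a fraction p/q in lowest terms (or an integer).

Factor: |x^2 - (2)^2| = |x - 2| * |x + 2|.
Impose |x - 2| < 1 first. Then |x + 2| = |(x - 2) + 2*(2)| <= |x - 2| + 2*|2| < 1 + 4 = 5.
So |x^2 - (2)^2| < delta * 5.
We need delta * 5 <= 1/800, i.e. delta <= 1/800/5 = 1/4000.
Since 1/4000 < 1, this is tighter than 1; take delta = 1/4000.
So delta = 1/4000 works.

1/4000


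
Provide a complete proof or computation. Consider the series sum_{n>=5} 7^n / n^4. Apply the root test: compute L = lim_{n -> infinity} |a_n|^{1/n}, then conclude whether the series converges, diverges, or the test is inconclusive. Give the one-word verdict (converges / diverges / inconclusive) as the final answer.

Let a_n denote the general term. Form |a_n|^(1/n) and simplify:
|a_n|^(1/n) = 7/n^(4/n)
Take the limit as n -> infinity: L = 7.
Since L = 7 > 1, the root test implies divergence.

diverges


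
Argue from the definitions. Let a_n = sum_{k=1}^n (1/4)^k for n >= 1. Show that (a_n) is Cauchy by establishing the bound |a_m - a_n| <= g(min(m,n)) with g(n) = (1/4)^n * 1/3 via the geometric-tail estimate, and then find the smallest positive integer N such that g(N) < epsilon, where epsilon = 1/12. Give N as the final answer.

For m > n >= 1: |a_m - a_n| = sum_{k=n+1}^m (1/4)^k < sum_{k=n+1}^infinity (1/4)^k = (1/4)^(n+1) / (1 - 1/4) = (1/4)^n * (1/4) * (4/3) = (1/4)^n * 1/3.
So g(n) = (1/4)^n / 3. Since g(n) -> 0, (a_n) is Cauchy.
Now solve g(N) < 1/12: (1/4)^N / 3 < 1/12 <=> 4^N > 1 / (3 * 1/12) = 4.
Check powers of 4: 4^1 = 4 <= 4, 4^2 = 16 > 4.
So the smallest such N is 2. Check: g(2) = 1/(3 * 16) = 1/48 < 1/12.

2


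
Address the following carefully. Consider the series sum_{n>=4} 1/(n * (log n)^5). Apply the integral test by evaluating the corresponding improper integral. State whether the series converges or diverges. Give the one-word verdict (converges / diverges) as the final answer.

Let f(x) = 1/(x*log(x)^5). Then f is positive, continuous, and decreasing on [4, infinity), so the integral test applies.
Compute the improper integral int_{4}^infinity f(x) dx:
  antiderivative F(x) = -1/(4*log(x)^4).
  F(x) -> 0 as x -> infinity.  int = 0 - F(4) = 1/(4*log(4)^4) < infinity. By the integral test, the series converges.

converges


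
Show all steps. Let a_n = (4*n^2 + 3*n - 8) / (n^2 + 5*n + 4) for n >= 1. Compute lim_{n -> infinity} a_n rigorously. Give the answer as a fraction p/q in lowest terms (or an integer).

Divide numerator and denominator by n^2, the highest power:
numerator / n^2 = 4 + 3/n - 8/n^2
denominator / n^2 = 1 + 5/n + 4/n^2
As n -> infinity, all terms of the form c/n^k (k >= 1) tend to 0.
So numerator / n^2 -> 4 and denominator / n^2 -> 1.
Therefore lim a_n = 4.

4


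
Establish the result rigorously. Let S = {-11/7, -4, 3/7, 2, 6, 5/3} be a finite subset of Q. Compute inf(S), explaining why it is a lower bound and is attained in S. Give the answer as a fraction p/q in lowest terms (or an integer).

S is finite, so inf(S) = min(S).
Sorted increasing:
-4, -11/7, 3/7, 5/3, 2, 6
The extremum is -4.
For every x in S, x >= -4. And -4 is in S, so it is attained.
Therefore inf(S) = -4.

-4


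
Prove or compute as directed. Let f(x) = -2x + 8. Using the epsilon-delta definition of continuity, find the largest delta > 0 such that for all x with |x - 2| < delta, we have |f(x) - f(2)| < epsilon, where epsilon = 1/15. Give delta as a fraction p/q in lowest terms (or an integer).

We compute f(2) = -2*(2) + 8 = 4.
|f(x) - f(2)| = |-2x + 8 - (4)| = |-2(x - 2)| = 2|x - 2|.
We need 2|x - 2| < 1/15, i.e. |x - 2| < 1/15 / 2 = 1/30.
So any delta <= 1/30 works. Conversely, if delta > 1/30, then x = 2 + 1/30 satisfies |x - 2| = 1/30 < delta but |f(x) - f(2)| = 2 * 1/30 = 1/15, which is not < 1/15; so no larger delta works.
Hence the largest such delta is 1/30.

1/30


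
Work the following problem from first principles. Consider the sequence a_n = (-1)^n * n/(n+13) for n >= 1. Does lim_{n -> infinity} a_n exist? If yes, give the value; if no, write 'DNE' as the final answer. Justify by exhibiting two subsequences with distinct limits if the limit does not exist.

Examine the behaviour of a_n along subsequences.
a_{2k} = 2k/(2k+13) -> 1. a_{2k+1} = -(2k+1)/(2k+14) -> -1.
Since these two subsequential limits are 1 and -1, distinct, the full sequence cannot converge (a convergent sequence has all subsequences tending to the same limit). So lim a_n does not exist.

DNE


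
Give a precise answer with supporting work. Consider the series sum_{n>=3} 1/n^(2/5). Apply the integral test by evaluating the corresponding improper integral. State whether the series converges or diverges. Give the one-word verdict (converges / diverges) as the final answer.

Let f(x) = x^(-2/5). Then f is positive, continuous, and decreasing on [3, infinity), so the integral test applies.
Compute the improper integral int_{3}^infinity f(x) dx:
  antiderivative F(x) = 5*x^(3/5)/3.
  As x -> infinity, F(x) -> infinity (since p = 2/5 < 1).
  So the integral diverges. By the integral test, the series diverges.

diverges


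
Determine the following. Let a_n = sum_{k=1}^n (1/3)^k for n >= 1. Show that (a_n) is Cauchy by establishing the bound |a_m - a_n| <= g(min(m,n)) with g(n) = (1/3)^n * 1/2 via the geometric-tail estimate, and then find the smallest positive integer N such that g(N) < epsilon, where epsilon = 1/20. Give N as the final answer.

For m > n >= 1: |a_m - a_n| = sum_{k=n+1}^m (1/3)^k < sum_{k=n+1}^infinity (1/3)^k = (1/3)^(n+1) / (1 - 1/3) = (1/3)^n * (1/3) * (3/2) = (1/3)^n * 1/2.
So g(n) = (1/3)^n / 2. Since g(n) -> 0, (a_n) is Cauchy.
Now solve g(N) < 1/20: (1/3)^N / 2 < 1/20 <=> 3^N > 1 / (2 * 1/20) = 10.
Check powers of 3: 3^2 = 9 <= 10, 3^3 = 27 > 10.
So the smallest such N is 3. Check: g(3) = 1/(2 * 27) = 1/54 < 1/20.

3


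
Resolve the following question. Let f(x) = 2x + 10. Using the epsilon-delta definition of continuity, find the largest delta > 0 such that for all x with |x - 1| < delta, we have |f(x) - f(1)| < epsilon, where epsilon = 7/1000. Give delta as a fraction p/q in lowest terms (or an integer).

We compute f(1) = 2*(1) + 10 = 12.
|f(x) - f(1)| = |2x + 10 - (12)| = |2(x - 1)| = 2|x - 1|.
We need 2|x - 1| < 7/1000, i.e. |x - 1| < 7/1000 / 2 = 7/2000.
So any delta <= 7/2000 works. Conversely, if delta > 7/2000, then x = 1 + 7/2000 satisfies |x - 1| = 7/2000 < delta but |f(x) - f(1)| = 2 * 7/2000 = 7/1000, which is not < 7/1000; so no larger delta works.
Hence the largest such delta is 7/2000.

7/2000


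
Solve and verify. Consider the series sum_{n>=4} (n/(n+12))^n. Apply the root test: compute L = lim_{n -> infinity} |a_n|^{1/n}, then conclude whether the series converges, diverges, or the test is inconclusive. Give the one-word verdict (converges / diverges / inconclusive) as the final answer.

Let a_n denote the general term. Form |a_n|^(1/n) and simplify:
|a_n|^(1/n) = n/(n + 12)
Take the limit as n -> infinity: L = 1.
Since L = 1, the root test is inconclusive. (In fact a_n = (n/(n+12))^n -> e^(-12) != 0, so the nth-term test shows divergence; but the root test itself gives no conclusion.)

inconclusive


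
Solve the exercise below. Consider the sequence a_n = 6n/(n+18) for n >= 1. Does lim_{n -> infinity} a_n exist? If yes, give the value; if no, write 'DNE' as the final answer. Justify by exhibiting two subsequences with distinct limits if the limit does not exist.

Examine the behaviour of a_n along subsequences.
Even-n subsequence a_{2k} = 6(2k)/(2k+18) -> 6. Odd-n subsequence a_{2k+1} = 6(2k+1)/(2k+19) -> 6. Both tend to 6, which suggests the limit is 6; verify directly.
|a_n - 6| = |6n - 6(n+18)| / (n+18) = 108/(n+18) < 108/n for every n >= 1.
Given epsilon > 0, choose a positive integer N > 108/epsilon. Then for all n >= N, |a_n - 6| < 108/n <= 108/N < epsilon.
So by the definition of the limit, lim a_n exists and equals 6.

6


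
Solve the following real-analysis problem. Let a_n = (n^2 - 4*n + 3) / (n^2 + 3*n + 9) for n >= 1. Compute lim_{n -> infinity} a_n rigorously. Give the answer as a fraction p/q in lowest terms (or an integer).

Divide numerator and denominator by n^2, the highest power:
numerator / n^2 = 1 - 4/n + 3/n^2
denominator / n^2 = 1 + 3/n + 9/n^2
As n -> infinity, all terms of the form c/n^k (k >= 1) tend to 0.
So numerator / n^2 -> 1 and denominator / n^2 -> 1.
Therefore lim a_n = 1.

1


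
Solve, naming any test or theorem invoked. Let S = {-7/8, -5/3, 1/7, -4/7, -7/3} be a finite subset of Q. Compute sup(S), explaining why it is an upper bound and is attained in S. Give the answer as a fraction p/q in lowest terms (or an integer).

S is finite, so sup(S) = max(S).
Sorted decreasing:
1/7, -4/7, -7/8, -5/3, -7/3
The extremum is 1/7.
For every x in S, x <= 1/7. And 1/7 is in S, so it is attained.
Therefore sup(S) = 1/7.

1/7


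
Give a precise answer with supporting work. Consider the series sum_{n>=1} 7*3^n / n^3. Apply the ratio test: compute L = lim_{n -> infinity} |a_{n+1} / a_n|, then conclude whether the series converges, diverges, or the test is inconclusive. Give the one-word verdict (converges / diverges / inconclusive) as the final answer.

Let a_n denote the general term. Form the ratio a_{n+1}/a_n and simplify:
a_{n+1}/a_n = 3*n^3/(n + 1)^3
Take the limit as n -> infinity: L = 3.
Since L = 3 > 1 (or L = infinity), the ratio test implies the series diverges.

diverges


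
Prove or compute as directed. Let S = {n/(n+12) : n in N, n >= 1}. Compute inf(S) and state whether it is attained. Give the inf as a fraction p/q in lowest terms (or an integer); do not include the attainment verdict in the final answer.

Analysis:
- Values: 1/13, 1/7, 1/5, 1/4, ... strictly increasing.
- Minimum is 1/13 (n=1); inf = 1/13 (attained).
- n/(n+12) = 1 - 12/(n+12) -> 1 from below as n -> infinity, and never equals 1.
- So sup = 1 (not attained).
Conclusion: inf(S) = 1/13, attained in S.

1/13


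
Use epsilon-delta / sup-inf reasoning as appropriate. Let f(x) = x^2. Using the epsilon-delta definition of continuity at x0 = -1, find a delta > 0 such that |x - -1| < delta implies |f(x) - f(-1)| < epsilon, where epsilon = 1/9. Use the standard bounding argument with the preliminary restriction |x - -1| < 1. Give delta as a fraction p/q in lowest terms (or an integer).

Factor: |x^2 - (-1)^2| = |x - -1| * |x + -1|.
Impose |x - -1| < 1 first. Then |x + -1| = |(x - -1) + 2*(-1)| <= |x - -1| + 2*|-1| < 1 + 2 = 3.
So |x^2 - (-1)^2| < delta * 3.
We need delta * 3 <= 1/9, i.e. delta <= 1/9/3 = 1/27.
Since 1/27 < 1, this is tighter than 1; take delta = 1/27.
So delta = 1/27 works.

1/27


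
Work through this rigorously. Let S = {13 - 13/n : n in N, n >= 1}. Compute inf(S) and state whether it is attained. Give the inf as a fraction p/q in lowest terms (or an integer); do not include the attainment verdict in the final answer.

Analysis:
- Values: 0, 13/2, 26/3, 39/4, ... strictly increasing.
- Minimum is 0 (n=1); inf = 0 (attained).
- 13 - 13/n -> 13 from below; sup = 13, not attained.
Conclusion: inf(S) = 0, attained in S.

0


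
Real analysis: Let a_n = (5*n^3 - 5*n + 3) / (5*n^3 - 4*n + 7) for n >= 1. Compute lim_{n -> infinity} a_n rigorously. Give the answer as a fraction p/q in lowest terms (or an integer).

Divide numerator and denominator by n^3, the highest power:
numerator / n^3 = 5 - 5/n^2 + 3/n^3
denominator / n^3 = 5 - 4/n^2 + 7/n^3
As n -> infinity, all terms of the form c/n^k (k >= 1) tend to 0.
So numerator / n^3 -> 5 and denominator / n^3 -> 5.
Therefore lim a_n = 1.

1


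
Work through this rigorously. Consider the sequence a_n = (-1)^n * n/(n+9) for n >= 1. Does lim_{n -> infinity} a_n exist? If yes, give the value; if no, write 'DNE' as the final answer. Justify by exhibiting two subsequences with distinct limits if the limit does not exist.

Examine the behaviour of a_n along subsequences.
a_{2k} = 2k/(2k+9) -> 1. a_{2k+1} = -(2k+1)/(2k+10) -> -1.
Since these two subsequential limits are 1 and -1, distinct, the full sequence cannot converge (a convergent sequence has all subsequences tending to the same limit). So lim a_n does not exist.

DNE


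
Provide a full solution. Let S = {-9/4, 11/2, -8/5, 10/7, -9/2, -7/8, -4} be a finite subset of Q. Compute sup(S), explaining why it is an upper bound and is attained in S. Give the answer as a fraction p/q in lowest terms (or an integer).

S is finite, so sup(S) = max(S).
Sorted decreasing:
11/2, 10/7, -7/8, -8/5, -9/4, -4, -9/2
The extremum is 11/2.
For every x in S, x <= 11/2. And 11/2 is in S, so it is attained.
Therefore sup(S) = 11/2.

11/2


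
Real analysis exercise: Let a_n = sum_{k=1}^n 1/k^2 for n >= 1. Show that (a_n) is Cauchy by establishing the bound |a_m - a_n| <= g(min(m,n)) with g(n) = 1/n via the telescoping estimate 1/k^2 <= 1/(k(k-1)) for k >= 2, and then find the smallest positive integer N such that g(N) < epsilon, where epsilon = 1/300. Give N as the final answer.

For m > n >= 1: |a_m - a_n| = sum_{k=n+1}^m 1/k^2.
Use 1/k^2 <= 1/(k(k-1)) = 1/(k-1) - 1/k for k >= 2:
sum_{k=n+1}^m 1/k^2 <= sum_{k=n+1}^m (1/(k-1) - 1/k) = 1/n - 1/m <= 1/n.
By symmetry the same bound holds with n,m swapped, so |a_m - a_n| <= 1/min(m,n) = g(min(m,n)). Since g(n) -> 0, (a_n) is Cauchy.
Now solve g(N) < 1/300: 1/N < 1/300 <=> N > 1/(1/300) = 300.
The smallest integer strictly greater than 300 is N = 301.
Check: g(301) = 1/301 < 1/300; g(300) = 1/300 >= 1/300. So N = 301.

301


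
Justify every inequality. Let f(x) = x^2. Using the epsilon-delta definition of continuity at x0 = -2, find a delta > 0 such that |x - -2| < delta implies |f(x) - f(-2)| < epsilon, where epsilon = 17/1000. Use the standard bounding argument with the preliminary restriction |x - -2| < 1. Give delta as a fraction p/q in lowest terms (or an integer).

Factor: |x^2 - (-2)^2| = |x - -2| * |x + -2|.
Impose |x - -2| < 1 first. Then |x + -2| = |(x - -2) + 2*(-2)| <= |x - -2| + 2*|-2| < 1 + 4 = 5.
So |x^2 - (-2)^2| < delta * 5.
We need delta * 5 <= 17/1000, i.e. delta <= 17/1000/5 = 17/5000.
Since 17/5000 < 1, this is tighter than 1; take delta = 17/5000.
So delta = 17/5000 works.

17/5000


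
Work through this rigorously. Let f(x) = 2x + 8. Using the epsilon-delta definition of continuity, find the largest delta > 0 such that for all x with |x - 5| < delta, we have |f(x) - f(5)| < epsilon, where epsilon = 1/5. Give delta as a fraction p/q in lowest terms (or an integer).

We compute f(5) = 2*(5) + 8 = 18.
|f(x) - f(5)| = |2x + 8 - (18)| = |2(x - 5)| = 2|x - 5|.
We need 2|x - 5| < 1/5, i.e. |x - 5| < 1/5 / 2 = 1/10.
So any delta <= 1/10 works. Conversely, if delta > 1/10, then x = 5 + 1/10 satisfies |x - 5| = 1/10 < delta but |f(x) - f(5)| = 2 * 1/10 = 1/5, which is not < 1/5; so no larger delta works.
Hence the largest such delta is 1/10.

1/10


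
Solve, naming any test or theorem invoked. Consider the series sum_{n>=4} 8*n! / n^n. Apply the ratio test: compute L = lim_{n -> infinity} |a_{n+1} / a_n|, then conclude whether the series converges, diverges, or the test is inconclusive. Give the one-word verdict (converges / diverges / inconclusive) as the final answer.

Let a_n denote the general term. Form the ratio a_{n+1}/a_n and simplify:
a_{n+1}/a_n = (n/(n + 1))^n
Take the limit as n -> infinity: L = exp(-1).
Since L = exp(-1) < 1, the ratio test implies the series converges.

converges


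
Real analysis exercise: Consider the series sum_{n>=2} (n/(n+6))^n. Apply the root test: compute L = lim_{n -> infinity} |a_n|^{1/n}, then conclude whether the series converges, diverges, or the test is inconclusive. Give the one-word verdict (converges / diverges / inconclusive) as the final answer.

Let a_n denote the general term. Form |a_n|^(1/n) and simplify:
|a_n|^(1/n) = n/(n + 6)
Take the limit as n -> infinity: L = 1.
Since L = 1, the root test is inconclusive. (In fact a_n = (n/(n+6))^n -> e^(-6) != 0, so the nth-term test shows divergence; but the root test itself gives no conclusion.)

inconclusive


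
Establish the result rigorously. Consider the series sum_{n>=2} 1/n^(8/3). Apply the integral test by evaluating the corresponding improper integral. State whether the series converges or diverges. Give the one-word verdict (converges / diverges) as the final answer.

Let f(x) = x^(-8/3). Then f is positive, continuous, and decreasing on [2, infinity), so the integral test applies.
Compute the improper integral int_{2}^infinity f(x) dx:
  antiderivative F(x) = -3/(5*x^(5/3)).
  As x -> infinity, F(x) -> 0 (since p = 8/3 > 1).
  So int = F(infinity) - F(2) = 0 - (-3*2^(1/3)/20) = 3*2^(1/3)/20.
  Finite, so by the integral test, the series converges.

converges


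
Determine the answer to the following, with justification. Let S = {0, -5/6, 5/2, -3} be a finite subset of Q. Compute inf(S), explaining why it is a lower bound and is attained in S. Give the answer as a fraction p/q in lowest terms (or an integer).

S is finite, so inf(S) = min(S).
Sorted increasing:
-3, -5/6, 0, 5/2
The extremum is -3.
For every x in S, x >= -3. And -3 is in S, so it is attained.
Therefore inf(S) = -3.

-3


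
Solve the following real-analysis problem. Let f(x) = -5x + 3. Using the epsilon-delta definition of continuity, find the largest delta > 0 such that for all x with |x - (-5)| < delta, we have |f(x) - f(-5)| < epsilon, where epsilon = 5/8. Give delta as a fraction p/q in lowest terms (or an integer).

We compute f(-5) = -5*(-5) + 3 = 28.
|f(x) - f(-5)| = |-5x + 3 - (28)| = |-5(x - (-5))| = 5|x - (-5)|.
We need 5|x - (-5)| < 5/8, i.e. |x - (-5)| < 5/8 / 5 = 1/8.
So any delta <= 1/8 works. Conversely, if delta > 1/8, then x = -5 + 1/8 satisfies |x - (-5)| = 1/8 < delta but |f(x) - f(-5)| = 5 * 1/8 = 5/8, which is not < 5/8; so no larger delta works.
Hence the largest such delta is 1/8.

1/8


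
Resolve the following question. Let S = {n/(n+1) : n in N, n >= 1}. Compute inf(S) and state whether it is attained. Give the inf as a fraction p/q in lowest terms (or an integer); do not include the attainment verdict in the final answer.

Analysis:
- Values: 1/2, 2/3, 3/4, 4/5, ... strictly increasing.
- Minimum is 1/2 (n=1); inf = 1/2 (attained).
- n/(n+1) = 1 - 1/(n+1) -> 1 from below as n -> infinity, and never equals 1.
- So sup = 1 (not attained).
Conclusion: inf(S) = 1/2, attained in S.

1/2


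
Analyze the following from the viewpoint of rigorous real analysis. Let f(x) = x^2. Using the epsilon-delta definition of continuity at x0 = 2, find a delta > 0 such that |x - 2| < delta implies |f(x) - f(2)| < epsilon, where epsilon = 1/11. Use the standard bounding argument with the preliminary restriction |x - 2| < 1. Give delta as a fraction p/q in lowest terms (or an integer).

Factor: |x^2 - (2)^2| = |x - 2| * |x + 2|.
Impose |x - 2| < 1 first. Then |x + 2| = |(x - 2) + 2*(2)| <= |x - 2| + 2*|2| < 1 + 4 = 5.
So |x^2 - (2)^2| < delta * 5.
We need delta * 5 <= 1/11, i.e. delta <= 1/11/5 = 1/55.
Since 1/55 < 1, this is tighter than 1; take delta = 1/55.
So delta = 1/55 works.

1/55


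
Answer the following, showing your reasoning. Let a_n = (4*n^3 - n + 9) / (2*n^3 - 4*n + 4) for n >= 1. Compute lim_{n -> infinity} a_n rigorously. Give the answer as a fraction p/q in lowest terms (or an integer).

Divide numerator and denominator by n^3, the highest power:
numerator / n^3 = 4 - 1/n^2 + 9/n^3
denominator / n^3 = 2 - 4/n^2 + 4/n^3
As n -> infinity, all terms of the form c/n^k (k >= 1) tend to 0.
So numerator / n^3 -> 4 and denominator / n^3 -> 2.
Therefore lim a_n = 2.

2


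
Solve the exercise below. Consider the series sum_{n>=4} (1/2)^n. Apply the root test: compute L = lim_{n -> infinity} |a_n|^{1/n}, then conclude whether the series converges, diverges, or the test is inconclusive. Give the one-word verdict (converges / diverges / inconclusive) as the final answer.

Let a_n denote the general term. Form |a_n|^(1/n) and simplify:
|a_n|^(1/n) = 1/2
Take the limit as n -> infinity: L = 1/2.
Since L = 1/2 < 1, the root test implies convergence.

converges


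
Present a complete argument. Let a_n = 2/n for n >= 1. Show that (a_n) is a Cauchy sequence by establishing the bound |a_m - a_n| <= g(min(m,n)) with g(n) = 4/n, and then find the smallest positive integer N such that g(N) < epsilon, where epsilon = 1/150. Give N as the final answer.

For any m, n >= 1, by the triangle inequality:
|a_m - a_n| = |2/m - 2/n| <= 2*1/m + 2*1/n <= 4/min(m,n).
So g(n) = 4/n bounds the Cauchy difference. Since g(n) -> 0, (a_n) is Cauchy.
Now solve g(N) < 1/150: 4/N < 1/150 <=> N > 4 / (1/150) = 600.
The smallest integer strictly greater than 600 is N = 601.
Check: g(601) = 4/601 = 4/601 < 1/150; g(600) = 1/150 >= 1/150. So N = 601.

601


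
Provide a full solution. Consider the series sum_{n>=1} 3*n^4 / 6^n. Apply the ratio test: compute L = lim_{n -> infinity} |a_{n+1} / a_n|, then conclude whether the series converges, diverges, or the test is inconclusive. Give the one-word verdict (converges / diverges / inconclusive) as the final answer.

Let a_n denote the general term. Form the ratio a_{n+1}/a_n and simplify:
a_{n+1}/a_n = (n + 1)^4/(6*n^4)
Take the limit as n -> infinity: L = 1/6.
Since L = 1/6 < 1, the ratio test implies the series converges.

converges


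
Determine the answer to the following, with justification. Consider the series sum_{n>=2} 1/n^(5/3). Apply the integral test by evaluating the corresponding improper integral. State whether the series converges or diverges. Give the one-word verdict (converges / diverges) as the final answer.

Let f(x) = x^(-5/3). Then f is positive, continuous, and decreasing on [2, infinity), so the integral test applies.
Compute the improper integral int_{2}^infinity f(x) dx:
  antiderivative F(x) = -3/(2*x^(2/3)).
  As x -> infinity, F(x) -> 0 (since p = 5/3 > 1).
  So int = F(infinity) - F(2) = 0 - (-3*2^(1/3)/4) = 3*2^(1/3)/4.
  Finite, so by the integral test, the series converges.

converges


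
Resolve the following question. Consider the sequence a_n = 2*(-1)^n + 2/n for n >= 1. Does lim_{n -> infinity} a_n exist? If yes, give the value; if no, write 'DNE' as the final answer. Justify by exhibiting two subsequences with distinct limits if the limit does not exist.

Examine the behaviour of a_n along subsequences.
a_{2k} = 2 + 2/(2k) -> 2. a_{2k+1} = -2 + 2/(2k+1) -> -2.
Since these two subsequential limits are 2 and -2, distinct, the full sequence cannot converge (a convergent sequence has all subsequences tending to the same limit). So lim a_n does not exist.

DNE


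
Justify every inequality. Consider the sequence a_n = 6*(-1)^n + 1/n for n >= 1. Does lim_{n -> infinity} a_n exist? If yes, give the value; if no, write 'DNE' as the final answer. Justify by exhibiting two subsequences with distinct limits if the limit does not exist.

Examine the behaviour of a_n along subsequences.
a_{2k} = 6 + 1/(2k) -> 6. a_{2k+1} = -6 + 1/(2k+1) -> -6.
Since these two subsequential limits are 6 and -6, distinct, the full sequence cannot converge (a convergent sequence has all subsequences tending to the same limit). So lim a_n does not exist.

DNE


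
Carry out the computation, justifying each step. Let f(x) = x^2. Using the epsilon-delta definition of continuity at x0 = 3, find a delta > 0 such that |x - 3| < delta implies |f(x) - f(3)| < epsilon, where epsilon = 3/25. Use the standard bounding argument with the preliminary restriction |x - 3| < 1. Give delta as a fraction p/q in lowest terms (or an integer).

Factor: |x^2 - (3)^2| = |x - 3| * |x + 3|.
Impose |x - 3| < 1 first. Then |x + 3| = |(x - 3) + 2*(3)| <= |x - 3| + 2*|3| < 1 + 6 = 7.
So |x^2 - (3)^2| < delta * 7.
We need delta * 7 <= 3/25, i.e. delta <= 3/25/7 = 3/175.
Since 3/175 < 1, this is tighter than 1; take delta = 3/175.
So delta = 3/175 works.

3/175


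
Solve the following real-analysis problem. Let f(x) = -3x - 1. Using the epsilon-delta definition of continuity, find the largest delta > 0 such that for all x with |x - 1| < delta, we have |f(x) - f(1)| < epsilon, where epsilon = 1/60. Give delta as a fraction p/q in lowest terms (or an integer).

We compute f(1) = -3*(1) - 1 = -4.
|f(x) - f(1)| = |-3x - 1 - (-4)| = |-3(x - 1)| = 3|x - 1|.
We need 3|x - 1| < 1/60, i.e. |x - 1| < 1/60 / 3 = 1/180.
So any delta <= 1/180 works. Conversely, if delta > 1/180, then x = 1 + 1/180 satisfies |x - 1| = 1/180 < delta but |f(x) - f(1)| = 3 * 1/180 = 1/60, which is not < 1/60; so no larger delta works.
Hence the largest such delta is 1/180.

1/180


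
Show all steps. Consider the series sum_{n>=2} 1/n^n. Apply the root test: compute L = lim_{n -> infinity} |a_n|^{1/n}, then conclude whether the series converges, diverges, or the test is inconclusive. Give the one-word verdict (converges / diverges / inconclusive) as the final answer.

Let a_n denote the general term. Form |a_n|^(1/n) and simplify:
|a_n|^(1/n) = 1/n
Take the limit as n -> infinity: L = 0.
Since L = 0 < 1, the root test implies convergence.

converges


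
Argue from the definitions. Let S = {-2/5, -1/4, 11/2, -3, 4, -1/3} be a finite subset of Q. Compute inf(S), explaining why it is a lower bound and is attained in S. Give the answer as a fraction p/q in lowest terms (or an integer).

S is finite, so inf(S) = min(S).
Sorted increasing:
-3, -2/5, -1/3, -1/4, 4, 11/2
The extremum is -3.
For every x in S, x >= -3. And -3 is in S, so it is attained.
Therefore inf(S) = -3.

-3


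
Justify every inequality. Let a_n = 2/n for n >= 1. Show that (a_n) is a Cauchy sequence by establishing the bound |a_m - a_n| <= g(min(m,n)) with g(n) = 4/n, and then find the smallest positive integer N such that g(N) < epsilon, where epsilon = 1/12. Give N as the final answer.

For any m, n >= 1, by the triangle inequality:
|a_m - a_n| = |2/m - 2/n| <= 2*1/m + 2*1/n <= 4/min(m,n).
So g(n) = 4/n bounds the Cauchy difference. Since g(n) -> 0, (a_n) is Cauchy.
Now solve g(N) < 1/12: 4/N < 1/12 <=> N > 4 / (1/12) = 48.
The smallest integer strictly greater than 48 is N = 49.
Check: g(49) = 4/49 = 4/49 < 1/12; g(48) = 1/12 >= 1/12. So N = 49.

49


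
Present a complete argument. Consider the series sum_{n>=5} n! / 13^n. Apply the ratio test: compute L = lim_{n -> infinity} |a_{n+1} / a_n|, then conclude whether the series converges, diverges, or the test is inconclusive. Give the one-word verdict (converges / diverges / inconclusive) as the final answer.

Let a_n denote the general term. Form the ratio a_{n+1}/a_n and simplify:
a_{n+1}/a_n = n/13 + 1/13
Take the limit as n -> infinity: L = infinity.
Since L = infinity > 1 (or L = infinity), the ratio test implies the series diverges.

diverges


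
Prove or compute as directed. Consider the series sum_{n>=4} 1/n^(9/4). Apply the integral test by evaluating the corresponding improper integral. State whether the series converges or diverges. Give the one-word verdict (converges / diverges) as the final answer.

Let f(x) = x^(-9/4). Then f is positive, continuous, and decreasing on [4, infinity), so the integral test applies.
Compute the improper integral int_{4}^infinity f(x) dx:
  antiderivative F(x) = -4/(5*x^(5/4)).
  As x -> infinity, F(x) -> 0 (since p = 9/4 > 1).
  So int = F(infinity) - F(4) = 0 - (-sqrt(2)/10) = sqrt(2)/10.
  Finite, so by the integral test, the series converges.

converges


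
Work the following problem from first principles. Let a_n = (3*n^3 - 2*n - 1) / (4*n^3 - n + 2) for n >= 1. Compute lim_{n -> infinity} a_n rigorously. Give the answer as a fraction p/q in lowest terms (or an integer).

Divide numerator and denominator by n^3, the highest power:
numerator / n^3 = 3 - 2/n^2 - 1/n^3
denominator / n^3 = 4 - 1/n^2 + 2/n^3
As n -> infinity, all terms of the form c/n^k (k >= 1) tend to 0.
So numerator / n^3 -> 3 and denominator / n^3 -> 4.
Therefore lim a_n = 3/4.

3/4


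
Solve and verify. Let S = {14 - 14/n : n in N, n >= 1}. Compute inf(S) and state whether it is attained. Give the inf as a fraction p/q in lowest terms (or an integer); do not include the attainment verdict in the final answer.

Analysis:
- Values: 0, 7, 28/3, 21/2, ... strictly increasing.
- Minimum is 0 (n=1); inf = 0 (attained).
- 14 - 14/n -> 14 from below; sup = 14, not attained.
Conclusion: inf(S) = 0, attained in S.

0


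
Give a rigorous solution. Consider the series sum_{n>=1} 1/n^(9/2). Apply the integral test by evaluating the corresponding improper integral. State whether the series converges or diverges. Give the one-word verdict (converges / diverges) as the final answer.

Let f(x) = x^(-9/2). Then f is positive, continuous, and decreasing on [1, infinity), so the integral test applies.
Compute the improper integral int_{1}^infinity f(x) dx:
  antiderivative F(x) = -2/(7*x^(7/2)).
  As x -> infinity, F(x) -> 0 (since p = 9/2 > 1).
  So int = F(infinity) - F(1) = 0 - (-2/7) = 2/7.
  Finite, so by the integral test, the series converges.

converges


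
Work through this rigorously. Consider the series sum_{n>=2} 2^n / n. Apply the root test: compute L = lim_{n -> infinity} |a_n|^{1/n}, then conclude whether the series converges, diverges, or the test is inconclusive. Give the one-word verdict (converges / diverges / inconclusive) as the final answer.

Let a_n denote the general term. Form |a_n|^(1/n) and simplify:
|a_n|^(1/n) = 2/n^(1/n)
Take the limit as n -> infinity: L = 2.
Since L = 2 > 1, the root test implies divergence.

diverges


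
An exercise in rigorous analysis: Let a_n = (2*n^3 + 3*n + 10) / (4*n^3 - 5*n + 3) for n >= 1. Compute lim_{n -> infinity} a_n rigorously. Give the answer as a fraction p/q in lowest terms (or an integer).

Divide numerator and denominator by n^3, the highest power:
numerator / n^3 = 2 + 3/n^2 + 10/n^3
denominator / n^3 = 4 - 5/n^2 + 3/n^3
As n -> infinity, all terms of the form c/n^k (k >= 1) tend to 0.
So numerator / n^3 -> 2 and denominator / n^3 -> 4.
Therefore lim a_n = 1/2.

1/2


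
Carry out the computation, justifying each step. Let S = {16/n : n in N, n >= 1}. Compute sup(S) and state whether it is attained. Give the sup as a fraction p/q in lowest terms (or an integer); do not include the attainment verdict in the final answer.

Analysis:
- Values: 16, 8, 16/3, 4, ... strictly decreasing.
- The maximum is 16 (n=1); sup = 16 (attained).
- The set is bounded below by 0; 16/n -> 0 so 0 is the greatest lower bound.
- 0 is not in the set, so inf = 0 is not attained.
Conclusion: sup(S) = 16, attained in S.

16


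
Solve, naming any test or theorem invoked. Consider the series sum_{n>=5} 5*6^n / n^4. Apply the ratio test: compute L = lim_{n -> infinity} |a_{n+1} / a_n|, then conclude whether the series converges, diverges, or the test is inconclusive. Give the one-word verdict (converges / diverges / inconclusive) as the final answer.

Let a_n denote the general term. Form the ratio a_{n+1}/a_n and simplify:
a_{n+1}/a_n = 6*n^4/(n + 1)^4
Take the limit as n -> infinity: L = 6.
Since L = 6 > 1 (or L = infinity), the ratio test implies the series diverges.

diverges


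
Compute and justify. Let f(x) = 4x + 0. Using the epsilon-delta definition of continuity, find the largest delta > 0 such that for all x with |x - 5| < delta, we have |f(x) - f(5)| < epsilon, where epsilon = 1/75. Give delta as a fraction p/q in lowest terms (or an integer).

We compute f(5) = 4*(5) + 0 = 20.
|f(x) - f(5)| = |4x + 0 - (20)| = |4(x - 5)| = 4|x - 5|.
We need 4|x - 5| < 1/75, i.e. |x - 5| < 1/75 / 4 = 1/300.
So any delta <= 1/300 works. Conversely, if delta > 1/300, then x = 5 + 1/300 satisfies |x - 5| = 1/300 < delta but |f(x) - f(5)| = 4 * 1/300 = 1/75, which is not < 1/75; so no larger delta works.
Hence the largest such delta is 1/300.

1/300


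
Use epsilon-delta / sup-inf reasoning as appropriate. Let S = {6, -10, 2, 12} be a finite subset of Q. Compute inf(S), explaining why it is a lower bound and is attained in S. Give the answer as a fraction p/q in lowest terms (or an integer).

S is finite, so inf(S) = min(S).
Sorted increasing:
-10, 2, 6, 12
The extremum is -10.
For every x in S, x >= -10. And -10 is in S, so it is attained.
Therefore inf(S) = -10.

-10


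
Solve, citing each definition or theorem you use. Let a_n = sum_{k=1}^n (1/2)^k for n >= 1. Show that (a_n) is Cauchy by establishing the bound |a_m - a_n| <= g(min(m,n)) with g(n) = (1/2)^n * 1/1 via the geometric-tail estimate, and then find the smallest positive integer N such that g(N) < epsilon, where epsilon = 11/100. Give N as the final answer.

For m > n >= 1: |a_m - a_n| = sum_{k=n+1}^m (1/2)^k < sum_{k=n+1}^infinity (1/2)^k = (1/2)^(n+1) / (1 - 1/2) = (1/2)^n * (1/2) * (2/1) = (1/2)^n * 1/1.
So g(n) = (1/2)^n / 1. Since g(n) -> 0, (a_n) is Cauchy.
Now solve g(N) < 11/100: (1/2)^N / 1 < 11/100 <=> 2^N > 1 / (1 * 11/100) = 100/11.
Check powers of 2: 2^3 = 8 <= 100/11, 2^4 = 16 > 100/11.
So the smallest such N is 4. Check: g(4) = 1/(1 * 16) = 1/16 < 11/100.

4


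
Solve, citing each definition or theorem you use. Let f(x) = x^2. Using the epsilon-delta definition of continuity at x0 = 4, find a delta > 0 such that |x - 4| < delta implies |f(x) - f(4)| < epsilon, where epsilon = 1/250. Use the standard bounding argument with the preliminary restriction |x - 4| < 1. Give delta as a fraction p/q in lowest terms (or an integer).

Factor: |x^2 - (4)^2| = |x - 4| * |x + 4|.
Impose |x - 4| < 1 first. Then |x + 4| = |(x - 4) + 2*(4)| <= |x - 4| + 2*|4| < 1 + 8 = 9.
So |x^2 - (4)^2| < delta * 9.
We need delta * 9 <= 1/250, i.e. delta <= 1/250/9 = 1/2250.
Since 1/2250 < 1, this is tighter than 1; take delta = 1/2250.
So delta = 1/2250 works.

1/2250
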